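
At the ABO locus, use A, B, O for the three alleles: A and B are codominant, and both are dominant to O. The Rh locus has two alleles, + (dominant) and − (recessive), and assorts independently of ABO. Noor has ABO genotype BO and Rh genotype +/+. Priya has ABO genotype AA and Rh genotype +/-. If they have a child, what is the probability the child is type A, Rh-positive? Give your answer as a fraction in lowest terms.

1/2

ABO cross BO × AA → offspring phenotypes: 1/2 A, 1/2 AB.
Rh cross +/+ × +/- → 1 Rh+.
Independent loci: P(type A, Rh-positive) = 1/2 × 1 = 1/2.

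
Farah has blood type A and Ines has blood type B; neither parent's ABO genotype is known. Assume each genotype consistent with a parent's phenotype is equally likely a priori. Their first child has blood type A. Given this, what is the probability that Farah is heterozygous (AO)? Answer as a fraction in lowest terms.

Possible genotypes: Farah ∈ {AA, AO}; Ines ∈ {BB, BO}.
Weight each parental genotype pair by prior × P(type-A child):
  AA × BO: posterior weight 2/3.
  AO × BO: posterior weight 1/3.
Sum the posterior weight over pairs where Farah is AO: 1/3.

1/3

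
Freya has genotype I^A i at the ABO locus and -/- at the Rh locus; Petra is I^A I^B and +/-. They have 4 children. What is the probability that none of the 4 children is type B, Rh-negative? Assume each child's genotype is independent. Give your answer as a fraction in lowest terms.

2401/4096

ABO cross I^A i × I^A I^B → 1/2 A, 1/4 B, 1/4 AB.
Rh cross -/- × +/- → 1/2 Rh+, 1/2 Rh-; so P(type B, Rh-negative) = 1/4 × 1/2 = 1/8 per child.
P(not type B, Rh-negative) = 7/8 for one child; (7/8)^4 = 2401/4096.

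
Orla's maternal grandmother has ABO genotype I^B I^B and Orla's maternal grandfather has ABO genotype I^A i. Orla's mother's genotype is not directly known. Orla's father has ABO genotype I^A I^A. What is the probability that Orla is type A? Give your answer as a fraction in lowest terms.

1/2

Orla's mother's ABO genotype from I^B I^B × I^A i: 1/2 I^A I^B, 1/2 I^B i.
Crossing each possibility with the father I^A I^A and summing P(type A): 1/2·1/2 + 1/2·1/2 = 1/2.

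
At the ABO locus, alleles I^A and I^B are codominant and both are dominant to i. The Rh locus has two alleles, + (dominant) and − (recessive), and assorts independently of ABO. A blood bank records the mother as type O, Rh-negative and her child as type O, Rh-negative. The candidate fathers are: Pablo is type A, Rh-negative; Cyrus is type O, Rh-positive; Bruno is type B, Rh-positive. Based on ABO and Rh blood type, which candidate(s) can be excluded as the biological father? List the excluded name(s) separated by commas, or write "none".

none

A candidate is excluded only if no genotype consistent with his phenotype could produce a type O, Rh-negative child with a type O, Rh-negative mother.
Every candidate has at least one consistent genotype combination, so none can be excluded.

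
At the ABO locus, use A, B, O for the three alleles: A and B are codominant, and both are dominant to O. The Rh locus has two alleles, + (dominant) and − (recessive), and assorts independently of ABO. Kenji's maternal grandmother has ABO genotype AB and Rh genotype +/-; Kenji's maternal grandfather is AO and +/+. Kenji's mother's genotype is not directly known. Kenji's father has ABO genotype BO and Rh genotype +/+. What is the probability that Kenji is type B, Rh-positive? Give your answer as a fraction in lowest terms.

Kenji's mother's ABO genotype from AB × AO: 1/4 AA, 1/4 AB, 1/4 AO, 1/4 BO.
Crossing each possibility with the father BO and summing P(type B): 1/4·0 + 1/4·1/2 + 1/4·1/4 + 1/4·3/4 = 3/8.
Similarly for Rh via the mother's Rh distribution: P(Rh+) = 1.
Independent loci: 3/8 × 1 = 3/8.

3/8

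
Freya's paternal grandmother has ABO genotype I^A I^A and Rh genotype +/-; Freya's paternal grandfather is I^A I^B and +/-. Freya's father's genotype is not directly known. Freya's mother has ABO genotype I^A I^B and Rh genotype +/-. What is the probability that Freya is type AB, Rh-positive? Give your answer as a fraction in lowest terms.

Freya's father's ABO genotype from I^A I^A × I^A I^B: 1/2 I^A I^A, 1/2 I^A I^B.
Crossing each possibility with the mother I^A I^B and summing P(type AB): 1/2·1/2 + 1/2·1/2 = 1/2.
Similarly for Rh via the father's Rh distribution: P(Rh+) = 3/4.
Independent loci: 1/2 × 3/4 = 3/8.

3/8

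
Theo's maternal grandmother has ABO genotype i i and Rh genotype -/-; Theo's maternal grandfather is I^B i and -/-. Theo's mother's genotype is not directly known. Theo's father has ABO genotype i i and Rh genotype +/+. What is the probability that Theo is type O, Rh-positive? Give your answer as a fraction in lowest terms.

3/4

Theo's mother's ABO genotype from i i × I^B i: 1/2 I^B i, 1/2 i i.
Crossing each possibility with the father i i and summing P(type O): 1/2·1/2 + 1/2·1 = 3/4.
Similarly for Rh via the mother's Rh distribution: P(Rh+) = 1.
Independent loci: 3/4 × 1 = 3/4.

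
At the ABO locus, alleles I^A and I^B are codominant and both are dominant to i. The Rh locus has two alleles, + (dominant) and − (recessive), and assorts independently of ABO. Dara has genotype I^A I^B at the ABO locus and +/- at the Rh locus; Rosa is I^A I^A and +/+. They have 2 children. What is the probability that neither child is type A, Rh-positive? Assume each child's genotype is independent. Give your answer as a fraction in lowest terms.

1/4

ABO cross I^A I^B × I^A I^A → 1/2 A, 1/2 AB.
Rh cross +/- × +/+ → 1 Rh+; so P(type A, Rh-positive) = 1/2 × 1 = 1/2 per child.
P(not type A, Rh-positive) = 1/2 for one child; (1/2)^2 = 1/4.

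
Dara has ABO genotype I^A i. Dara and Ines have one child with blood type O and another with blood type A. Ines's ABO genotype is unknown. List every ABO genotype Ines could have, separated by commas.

For each candidate genotype of Ines, check whether crossing it with I^A i can produce every observed child phenotype.
  I^A I^A → possible child types {A} ✗
  I^A I^B → possible child types {A, B, AB} ✗
  I^A i → possible child types {O, A} ✓
  I^B I^B → possible child types {B, AB} ✗
  I^B i → possible child types {O, A, B, AB} ✓
  i i → possible child types {O, A} ✓

I^A i, I^B i, i i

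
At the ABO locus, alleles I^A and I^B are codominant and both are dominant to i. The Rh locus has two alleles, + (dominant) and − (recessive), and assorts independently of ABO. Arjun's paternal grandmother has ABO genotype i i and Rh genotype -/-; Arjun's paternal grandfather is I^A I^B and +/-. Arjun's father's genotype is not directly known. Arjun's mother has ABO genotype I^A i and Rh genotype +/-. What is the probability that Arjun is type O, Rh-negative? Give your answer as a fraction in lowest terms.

Arjun's father's ABO genotype from i i × I^A I^B: 1/2 I^A i, 1/2 I^B i.
Crossing each possibility with the mother I^A i and summing P(type O): 1/2·1/4 + 1/2·1/4 = 1/4.
Similarly for Rh via the father's Rh distribution: P(Rh-) = 3/8.
Independent loci: 1/4 × 3/8 = 3/32.

3/32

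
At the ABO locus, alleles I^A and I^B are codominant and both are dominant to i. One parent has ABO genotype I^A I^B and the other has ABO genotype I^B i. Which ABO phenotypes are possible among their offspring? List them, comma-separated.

A, B, AB

Gametes from I^A I^B × I^B i give offspring ABO genotypes I^A I^B, I^A i, I^B I^B, I^B i, i.e. phenotypes A, B, AB.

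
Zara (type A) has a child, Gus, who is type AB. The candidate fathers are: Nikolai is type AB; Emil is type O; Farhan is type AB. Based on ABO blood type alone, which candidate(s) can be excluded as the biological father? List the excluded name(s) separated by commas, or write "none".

Emil

A candidate is excluded only if no genotype consistent with his phenotype could produce a type AB child with a type A mother.
Emil (type O): no genotype consistent with that phenotype can produce a type-AB child with a type-A mother.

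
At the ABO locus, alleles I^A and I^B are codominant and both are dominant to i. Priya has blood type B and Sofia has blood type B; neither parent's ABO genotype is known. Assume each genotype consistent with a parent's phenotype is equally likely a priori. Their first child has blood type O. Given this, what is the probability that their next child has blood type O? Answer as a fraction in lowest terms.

Possible genotypes: Priya ∈ {I^B I^B, I^B i}; Sofia ∈ {I^B I^B, I^B i}.
Weight each parental genotype pair by prior × P(type-O child):
  I^B i × I^B i: posterior weight 1; P(next child type O) = 1/4.
Weighted sum = 1/4.

1/4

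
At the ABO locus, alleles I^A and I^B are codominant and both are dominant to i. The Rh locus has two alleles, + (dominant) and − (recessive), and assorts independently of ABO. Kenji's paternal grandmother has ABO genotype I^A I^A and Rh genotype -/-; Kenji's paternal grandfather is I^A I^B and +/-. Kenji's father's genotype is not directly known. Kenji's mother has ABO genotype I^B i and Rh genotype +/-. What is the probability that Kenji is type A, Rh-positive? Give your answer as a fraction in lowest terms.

Kenji's father's ABO genotype from I^A I^A × I^A I^B: 1/2 I^A I^A, 1/2 I^A I^B.
Crossing each possibility with the mother I^B i and summing P(type A): 1/2·1/2 + 1/2·1/4 = 3/8.
Similarly for Rh via the father's Rh distribution: P(Rh+) = 5/8.
Independent loci: 3/8 × 5/8 = 15/64.

15/64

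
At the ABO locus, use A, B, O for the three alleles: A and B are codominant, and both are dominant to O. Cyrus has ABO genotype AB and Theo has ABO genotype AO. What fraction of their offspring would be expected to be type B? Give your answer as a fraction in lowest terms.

ABO cross AB × AO → offspring phenotypes: 1/2 A, 1/4 B, 1/4 AB.
So P(type B) = 1/4.

1/4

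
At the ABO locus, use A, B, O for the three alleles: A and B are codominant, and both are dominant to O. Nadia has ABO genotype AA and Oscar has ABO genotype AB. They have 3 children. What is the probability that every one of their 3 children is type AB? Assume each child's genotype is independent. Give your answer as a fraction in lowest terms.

1/8

ABO cross AA × AB → 1/2 A, 1/2 AB.
So P(type AB) = 1/2 per child.
All 3 independent: (1/2)^3 = 1/8.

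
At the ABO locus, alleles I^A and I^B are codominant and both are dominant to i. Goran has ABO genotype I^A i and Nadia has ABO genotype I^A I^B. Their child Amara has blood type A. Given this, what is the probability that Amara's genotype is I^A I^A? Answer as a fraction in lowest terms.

1/2

Cross I^A i × I^A I^B → 1/4 I^A I^A, 1/4 I^A I^B, 1/4 I^A i, 1/4 I^B i.
Type-A genotypes among offspring: I^A I^A (1/4), I^A i (1/4); total 1/2.
P(I^A I^A | type A) = (1/4) / (1/2) = 1/2.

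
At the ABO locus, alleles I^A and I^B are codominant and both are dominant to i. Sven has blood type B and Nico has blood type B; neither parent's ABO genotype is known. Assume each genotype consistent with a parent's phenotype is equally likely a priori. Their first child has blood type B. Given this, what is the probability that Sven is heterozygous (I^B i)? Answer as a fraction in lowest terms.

Possible genotypes: Sven ∈ {I^B I^B, I^B i}; Nico ∈ {I^B I^B, I^B i}.
Weight each parental genotype pair by prior × P(type-B child):
  I^B I^B × I^B I^B: posterior weight 4/15.
  I^B I^B × I^B i: posterior weight 4/15.
  I^B i × I^B I^B: posterior weight 4/15.
  I^B i × I^B i: posterior weight 1/5.
Sum the posterior weight over pairs where Sven is I^B i: 7/15.

7/15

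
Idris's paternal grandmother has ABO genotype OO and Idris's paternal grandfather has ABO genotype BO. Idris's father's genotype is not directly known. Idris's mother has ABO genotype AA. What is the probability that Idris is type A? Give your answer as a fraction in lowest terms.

Idris's father's ABO genotype from OO × BO: 1/2 BO, 1/2 OO.
Crossing each possibility with the mother AA and summing P(type A): 1/2·1/2 + 1/2·1 = 3/4.

3/4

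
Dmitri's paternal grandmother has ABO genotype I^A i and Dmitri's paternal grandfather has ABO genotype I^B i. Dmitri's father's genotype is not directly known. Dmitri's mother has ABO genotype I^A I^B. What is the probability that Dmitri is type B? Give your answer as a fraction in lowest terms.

3/8

Dmitri's father's ABO genotype from I^A i × I^B i: 1/4 I^A I^B, 1/4 I^A i, 1/4 I^B i, 1/4 i i.
Crossing each possibility with the mother I^A I^B and summing P(type B): 1/4·1/4 + 1/4·1/4 + 1/4·1/2 + 1/4·1/2 = 3/8.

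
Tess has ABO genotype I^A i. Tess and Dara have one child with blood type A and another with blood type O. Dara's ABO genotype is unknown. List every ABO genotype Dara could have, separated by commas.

For each candidate genotype of Dara, check whether crossing it with I^A i can produce every observed child phenotype.
  I^A I^A → possible child types {A} ✗
  I^A I^B → possible child types {A, B, AB} ✗
  I^A i → possible child types {O, A} ✓
  I^B I^B → possible child types {B, AB} ✗
  I^B i → possible child types {O, A, B, AB} ✓
  i i → possible child types {O, A} ✓

I^A i, I^B i, i i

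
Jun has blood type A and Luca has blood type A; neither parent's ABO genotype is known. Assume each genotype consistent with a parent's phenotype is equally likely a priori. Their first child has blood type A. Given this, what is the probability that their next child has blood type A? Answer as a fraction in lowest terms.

Possible genotypes: Jun ∈ {AA, AO}; Luca ∈ {AA, AO}.
Weight each parental genotype pair by prior × P(type-A child):
  AA × AA: posterior weight 4/15; P(next child type A) = 1.
  AA × AO: posterior weight 4/15; P(next child type A) = 1.
  AO × AA: posterior weight 4/15; P(next child type A) = 1.
  AO × AO: posterior weight 1/5; P(next child type A) = 3/4.
Weighted sum = 19/20.

19/20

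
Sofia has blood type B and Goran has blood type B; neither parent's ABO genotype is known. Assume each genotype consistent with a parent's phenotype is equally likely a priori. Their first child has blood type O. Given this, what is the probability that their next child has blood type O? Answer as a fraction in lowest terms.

Possible genotypes: Sofia ∈ {BB, BO}; Goran ∈ {BB, BO}.
Weight each parental genotype pair by prior × P(type-O child):
  BO × BO: posterior weight 1; P(next child type O) = 1/4.
Weighted sum = 1/4.

1/4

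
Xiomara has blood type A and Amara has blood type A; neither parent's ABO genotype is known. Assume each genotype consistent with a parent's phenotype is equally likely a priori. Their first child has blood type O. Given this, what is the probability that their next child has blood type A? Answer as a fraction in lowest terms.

3/4

Possible genotypes: Xiomara ∈ {I^A I^A, I^A i}; Amara ∈ {I^A I^A, I^A i}.
Weight each parental genotype pair by prior × P(type-O child):
  I^A i × I^A i: posterior weight 1; P(next child type A) = 3/4.
Weighted sum = 3/4.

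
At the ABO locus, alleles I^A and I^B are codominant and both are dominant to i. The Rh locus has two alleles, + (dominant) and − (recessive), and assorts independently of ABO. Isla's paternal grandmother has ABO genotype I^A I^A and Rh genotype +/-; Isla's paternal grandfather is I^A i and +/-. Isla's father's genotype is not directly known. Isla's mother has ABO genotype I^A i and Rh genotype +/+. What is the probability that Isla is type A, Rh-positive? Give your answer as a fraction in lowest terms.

Isla's father's ABO genotype from I^A I^A × I^A i: 1/2 I^A I^A, 1/2 I^A i.
Crossing each possibility with the mother I^A i and summing P(type A): 1/2·1 + 1/2·3/4 = 7/8.
Similarly for Rh via the father's Rh distribution: P(Rh+) = 1.
Independent loci: 7/8 × 1 = 7/8.

7/8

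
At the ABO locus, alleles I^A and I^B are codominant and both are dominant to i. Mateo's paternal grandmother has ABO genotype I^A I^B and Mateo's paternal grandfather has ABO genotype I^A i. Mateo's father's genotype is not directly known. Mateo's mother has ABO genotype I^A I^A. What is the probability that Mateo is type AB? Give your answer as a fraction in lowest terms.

1/4

Mateo's father's ABO genotype from I^A I^B × I^A i: 1/4 I^A I^A, 1/4 I^A I^B, 1/4 I^A i, 1/4 I^B i.
Crossing each possibility with the mother I^A I^A and summing P(type AB): 1/4·0 + 1/4·1/2 + 1/4·0 + 1/4·1/2 = 1/4.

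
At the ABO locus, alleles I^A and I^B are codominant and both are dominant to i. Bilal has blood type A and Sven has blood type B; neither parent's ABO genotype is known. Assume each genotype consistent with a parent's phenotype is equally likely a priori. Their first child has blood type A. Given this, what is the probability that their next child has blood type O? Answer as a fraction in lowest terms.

1/12

Possible genotypes: Bilal ∈ {I^A I^A, I^A i}; Sven ∈ {I^B I^B, I^B i}.
Weight each parental genotype pair by prior × P(type-A child):
  I^A I^A × I^B i: posterior weight 2/3; P(next child type O) = 0.
  I^A i × I^B i: posterior weight 1/3; P(next child type O) = 1/4.
Weighted sum = 1/12.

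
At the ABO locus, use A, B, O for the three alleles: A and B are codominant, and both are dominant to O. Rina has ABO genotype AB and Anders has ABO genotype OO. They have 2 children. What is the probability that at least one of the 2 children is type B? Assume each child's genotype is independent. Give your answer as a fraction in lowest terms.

3/4

ABO cross AB × OO → 1/2 A, 1/2 B.
So P(type B) = 1/2 per child.
P(none) = (1/2)^2 = 1/4; P(at least one) = 1 − 1/4 = 3/4.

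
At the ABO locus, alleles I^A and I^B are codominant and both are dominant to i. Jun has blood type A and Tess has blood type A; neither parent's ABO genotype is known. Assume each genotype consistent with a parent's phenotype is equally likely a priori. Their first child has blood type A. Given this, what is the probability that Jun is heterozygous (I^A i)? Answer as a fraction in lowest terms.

Possible genotypes: Jun ∈ {I^A I^A, I^A i}; Tess ∈ {I^A I^A, I^A i}.
Weight each parental genotype pair by prior × P(type-A child):
  I^A I^A × I^A I^A: posterior weight 4/15.
  I^A I^A × I^A i: posterior weight 4/15.
  I^A i × I^A I^A: posterior weight 4/15.
  I^A i × I^A i: posterior weight 1/5.
Sum the posterior weight over pairs where Jun is I^A i: 7/15.

7/15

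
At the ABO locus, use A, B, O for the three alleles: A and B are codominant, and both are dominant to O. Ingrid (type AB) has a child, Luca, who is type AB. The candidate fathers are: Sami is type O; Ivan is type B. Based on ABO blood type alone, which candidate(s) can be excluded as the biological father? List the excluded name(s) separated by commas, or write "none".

Sami

A candidate is excluded only if no genotype consistent with his phenotype could produce a type AB child with a type AB mother.
Sami (type O): no genotype consistent with that phenotype can produce a type-AB child with a type-AB mother.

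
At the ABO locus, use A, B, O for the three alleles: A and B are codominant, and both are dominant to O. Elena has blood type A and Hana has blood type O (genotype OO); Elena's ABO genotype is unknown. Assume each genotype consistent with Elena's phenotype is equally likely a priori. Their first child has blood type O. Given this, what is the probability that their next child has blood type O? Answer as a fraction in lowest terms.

1/2

Possible genotypes: Elena ∈ {AA, AO}; Hana ∈ {OO}.
Weight each parental genotype pair by prior × P(type-O child):
  AO × OO: posterior weight 1; P(next child type O) = 1/2.
Weighted sum = 1/2.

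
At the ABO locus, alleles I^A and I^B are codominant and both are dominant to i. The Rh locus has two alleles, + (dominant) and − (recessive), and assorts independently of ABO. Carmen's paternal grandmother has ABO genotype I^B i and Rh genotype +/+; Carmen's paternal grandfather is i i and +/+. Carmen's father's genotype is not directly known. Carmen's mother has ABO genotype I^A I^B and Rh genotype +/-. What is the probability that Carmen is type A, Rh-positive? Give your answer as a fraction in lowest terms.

3/8

Carmen's father's ABO genotype from I^B i × i i: 1/2 I^B i, 1/2 i i.
Crossing each possibility with the mother I^A I^B and summing P(type A): 1/2·1/4 + 1/2·1/2 = 3/8.
Similarly for Rh via the father's Rh distribution: P(Rh+) = 1.
Independent loci: 3/8 × 1 = 3/8.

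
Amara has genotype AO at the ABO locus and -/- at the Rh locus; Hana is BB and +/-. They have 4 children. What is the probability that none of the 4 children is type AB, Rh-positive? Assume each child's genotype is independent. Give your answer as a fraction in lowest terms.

81/256

ABO cross AO × BB → 1/2 B, 1/2 AB.
Rh cross -/- × +/- → 1/2 Rh+, 1/2 Rh-; so P(type AB, Rh-positive) = 1/2 × 1/2 = 1/4 per child.
P(not type AB, Rh-positive) = 3/4 for one child; (3/4)^4 = 81/256.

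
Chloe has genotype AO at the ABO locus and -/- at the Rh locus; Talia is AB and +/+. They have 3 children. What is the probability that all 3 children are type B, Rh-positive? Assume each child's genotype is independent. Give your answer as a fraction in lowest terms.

ABO cross AO × AB → 1/2 A, 1/4 B, 1/4 AB.
Rh cross -/- × +/+ → 1 Rh+; so P(type B, Rh-positive) = 1/4 × 1 = 1/4 per child.
All 3 independent: (1/4)^3 = 1/64.

1/64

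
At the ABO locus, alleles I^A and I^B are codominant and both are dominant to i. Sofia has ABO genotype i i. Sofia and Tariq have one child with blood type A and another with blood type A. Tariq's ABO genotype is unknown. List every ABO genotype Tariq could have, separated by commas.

I^A I^A, I^A I^B, I^A i

For each candidate genotype of Tariq, check whether crossing it with i i can produce every observed child phenotype.
  I^A I^A → possible child types {A} ✓
  I^A I^B → possible child types {A, B} ✓
  I^A i → possible child types {O, A} ✓
  I^B I^B → possible child types {B} ✗
  I^B i → possible child types {O, B} ✗
  i i → possible child types {O} ✗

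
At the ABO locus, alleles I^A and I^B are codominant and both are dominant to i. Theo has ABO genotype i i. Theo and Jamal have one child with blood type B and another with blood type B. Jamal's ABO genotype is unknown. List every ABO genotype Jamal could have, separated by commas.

For each candidate genotype of Jamal, check whether crossing it with i i can produce every observed child phenotype.
  I^A I^A → possible child types {A} ✗
  I^A I^B → possible child types {A, B} ✓
  I^A i → possible child types {O, A} ✗
  I^B I^B → possible child types {B} ✓
  I^B i → possible child types {O, B} ✓
  i i → possible child types {O} ✗

I^A I^B, I^B I^B, I^B i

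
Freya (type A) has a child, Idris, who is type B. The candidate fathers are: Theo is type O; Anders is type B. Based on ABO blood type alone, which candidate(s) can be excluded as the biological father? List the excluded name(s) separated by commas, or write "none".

A candidate is excluded only if no genotype consistent with his phenotype could produce a type B child with a type A mother.
Theo (type O): no genotype consistent with that phenotype can produce a type-B child with a type-A mother.

Theo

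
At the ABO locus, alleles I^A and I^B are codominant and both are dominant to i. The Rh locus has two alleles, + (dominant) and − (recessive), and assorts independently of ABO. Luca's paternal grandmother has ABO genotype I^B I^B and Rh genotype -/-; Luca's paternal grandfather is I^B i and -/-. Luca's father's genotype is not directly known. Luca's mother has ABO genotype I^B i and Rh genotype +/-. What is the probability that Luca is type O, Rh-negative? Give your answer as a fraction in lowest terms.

Luca's father's ABO genotype from I^B I^B × I^B i: 1/2 I^B I^B, 1/2 I^B i.
Crossing each possibility with the mother I^B i and summing P(type O): 1/2·0 + 1/2·1/4 = 1/8.
Similarly for Rh via the father's Rh distribution: P(Rh-) = 1/2.
Independent loci: 1/8 × 1/2 = 1/16.

1/16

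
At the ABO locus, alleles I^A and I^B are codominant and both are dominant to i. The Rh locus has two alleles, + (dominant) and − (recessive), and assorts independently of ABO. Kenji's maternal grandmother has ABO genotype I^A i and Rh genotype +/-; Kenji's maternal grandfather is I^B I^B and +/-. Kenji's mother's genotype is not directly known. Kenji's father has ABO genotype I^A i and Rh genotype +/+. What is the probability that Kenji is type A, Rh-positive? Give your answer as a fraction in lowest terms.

3/8

Kenji's mother's ABO genotype from I^A i × I^B I^B: 1/2 I^A I^B, 1/2 I^B i.
Crossing each possibility with the father I^A i and summing P(type A): 1/2·1/2 + 1/2·1/4 = 3/8.
Similarly for Rh via the mother's Rh distribution: P(Rh+) = 1.
Independent loci: 3/8 × 1 = 3/8.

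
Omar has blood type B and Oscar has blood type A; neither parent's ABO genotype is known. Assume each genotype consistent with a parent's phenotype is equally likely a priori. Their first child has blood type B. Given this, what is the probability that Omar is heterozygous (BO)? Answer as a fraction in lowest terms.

1/3

Possible genotypes: Omar ∈ {BB, BO}; Oscar ∈ {AA, AO}.
Weight each parental genotype pair by prior × P(type-B child):
  BB × AO: posterior weight 2/3.
  BO × AO: posterior weight 1/3.
Sum the posterior weight over pairs where Omar is BO: 1/3.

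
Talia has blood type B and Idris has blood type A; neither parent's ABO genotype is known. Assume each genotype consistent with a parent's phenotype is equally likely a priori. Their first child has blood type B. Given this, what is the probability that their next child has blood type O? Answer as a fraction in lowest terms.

Possible genotypes: Talia ∈ {BB, BO}; Idris ∈ {AA, AO}.
Weight each parental genotype pair by prior × P(type-B child):
  BB × AO: posterior weight 2/3; P(next child type O) = 0.
  BO × AO: posterior weight 1/3; P(next child type O) = 1/4.
Weighted sum = 1/12.

1/12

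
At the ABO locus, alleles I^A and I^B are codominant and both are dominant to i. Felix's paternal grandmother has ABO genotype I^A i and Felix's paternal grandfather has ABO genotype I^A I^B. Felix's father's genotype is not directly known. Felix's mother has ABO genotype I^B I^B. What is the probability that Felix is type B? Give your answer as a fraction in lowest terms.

1/2

Felix's father's ABO genotype from I^A i × I^A I^B: 1/4 I^A I^A, 1/4 I^A I^B, 1/4 I^A i, 1/4 I^B i.
Crossing each possibility with the mother I^B I^B and summing P(type B): 1/4·0 + 1/4·1/2 + 1/4·1/2 + 1/4·1 = 1/2.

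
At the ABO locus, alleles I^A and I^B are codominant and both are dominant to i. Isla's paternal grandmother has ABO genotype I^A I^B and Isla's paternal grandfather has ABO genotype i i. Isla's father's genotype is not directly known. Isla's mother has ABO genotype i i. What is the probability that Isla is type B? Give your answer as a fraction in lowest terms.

1/4

Isla's father's ABO genotype from I^A I^B × i i: 1/2 I^A i, 1/2 I^B i.
Crossing each possibility with the mother i i and summing P(type B): 1/2·0 + 1/2·1/2 = 1/4.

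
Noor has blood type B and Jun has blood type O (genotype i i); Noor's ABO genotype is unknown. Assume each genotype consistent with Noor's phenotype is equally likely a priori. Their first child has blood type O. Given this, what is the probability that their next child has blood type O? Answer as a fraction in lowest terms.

Possible genotypes: Noor ∈ {I^B I^B, I^B i}; Jun ∈ {i i}.
Weight each parental genotype pair by prior × P(type-O child):
  I^B i × i i: posterior weight 1; P(next child type O) = 1/2.
Weighted sum = 1/2.

1/2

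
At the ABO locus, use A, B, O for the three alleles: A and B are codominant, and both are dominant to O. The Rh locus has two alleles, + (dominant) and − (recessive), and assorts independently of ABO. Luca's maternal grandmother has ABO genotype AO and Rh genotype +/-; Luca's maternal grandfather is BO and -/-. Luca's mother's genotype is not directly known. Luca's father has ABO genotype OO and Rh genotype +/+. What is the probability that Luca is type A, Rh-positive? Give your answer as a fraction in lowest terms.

1/4

Luca's mother's ABO genotype from AO × BO: 1/4 AB, 1/4 AO, 1/4 BO, 1/4 OO.
Crossing each possibility with the father OO and summing P(type A): 1/4·1/2 + 1/4·1/2 + 1/4·0 + 1/4·0 = 1/4.
Similarly for Rh via the mother's Rh distribution: P(Rh+) = 1.
Independent loci: 1/4 × 1 = 1/4.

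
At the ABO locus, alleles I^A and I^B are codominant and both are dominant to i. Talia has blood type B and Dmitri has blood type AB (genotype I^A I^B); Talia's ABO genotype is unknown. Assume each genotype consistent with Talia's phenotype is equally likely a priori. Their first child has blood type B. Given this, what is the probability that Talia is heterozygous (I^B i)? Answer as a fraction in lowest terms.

Possible genotypes: Talia ∈ {I^B I^B, I^B i}; Dmitri ∈ {I^A I^B}.
Weight each parental genotype pair by prior × P(type-B child):
  I^B I^B × I^A I^B: posterior weight 1/2.
  I^B i × I^A I^B: posterior weight 1/2.
Sum the posterior weight over pairs where Talia is I^B i: 1/2.

1/2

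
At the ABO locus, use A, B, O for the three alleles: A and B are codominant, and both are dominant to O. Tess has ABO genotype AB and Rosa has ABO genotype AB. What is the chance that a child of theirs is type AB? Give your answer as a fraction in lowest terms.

ABO cross AB × AB → offspring phenotypes: 1/4 A, 1/4 B, 1/2 AB.
So P(type AB) = 1/2.

1/2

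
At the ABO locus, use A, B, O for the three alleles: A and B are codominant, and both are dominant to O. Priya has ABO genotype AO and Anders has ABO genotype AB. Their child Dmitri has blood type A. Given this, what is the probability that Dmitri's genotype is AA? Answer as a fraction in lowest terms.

Cross AO × AB → 1/4 AA, 1/4 AB, 1/4 AO, 1/4 BO.
Type-A genotypes among offspring: AA (1/4), AO (1/4); total 1/2.
P(AA | type A) = (1/4) / (1/2) = 1/2.

1/2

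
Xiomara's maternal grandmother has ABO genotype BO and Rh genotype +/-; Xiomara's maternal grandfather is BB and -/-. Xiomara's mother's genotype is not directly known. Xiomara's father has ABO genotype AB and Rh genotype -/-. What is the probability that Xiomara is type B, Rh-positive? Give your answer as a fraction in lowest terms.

1/8

Xiomara's mother's ABO genotype from BO × BB: 1/2 BB, 1/2 BO.
Crossing each possibility with the father AB and summing P(type B): 1/2·1/2 + 1/2·1/2 = 1/2.
Similarly for Rh via the mother's Rh distribution: P(Rh+) = 1/4.
Independent loci: 1/2 × 1/4 = 1/8.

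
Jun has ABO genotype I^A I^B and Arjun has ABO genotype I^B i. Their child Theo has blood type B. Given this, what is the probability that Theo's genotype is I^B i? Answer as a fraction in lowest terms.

Cross I^A I^B × I^B i → 1/4 I^A I^B, 1/4 I^A i, 1/4 I^B I^B, 1/4 I^B i.
Type-B genotypes among offspring: I^B I^B (1/4), I^B i (1/4); total 1/2.
P(I^B i | type B) = (1/4) / (1/2) = 1/2.

1/2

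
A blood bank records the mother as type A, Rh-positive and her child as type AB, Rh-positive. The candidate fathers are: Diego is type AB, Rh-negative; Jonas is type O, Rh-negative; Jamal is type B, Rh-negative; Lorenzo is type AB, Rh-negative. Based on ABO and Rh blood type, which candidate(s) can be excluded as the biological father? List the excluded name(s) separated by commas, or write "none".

Jonas

A candidate is excluded only if no genotype consistent with his phenotype could produce a type AB, Rh-positive child with a type A, Rh-positive mother.
Jonas (type O, Rh-): no genotype consistent with that phenotype can produce a type-AB Rh+ child with a type-A mother.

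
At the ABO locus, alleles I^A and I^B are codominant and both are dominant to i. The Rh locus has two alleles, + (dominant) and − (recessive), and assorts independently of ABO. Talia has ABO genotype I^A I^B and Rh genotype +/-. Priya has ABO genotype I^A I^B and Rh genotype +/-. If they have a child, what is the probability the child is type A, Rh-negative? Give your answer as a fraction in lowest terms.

ABO cross I^A I^B × I^A I^B → offspring phenotypes: 1/4 A, 1/4 B, 1/2 AB.
Rh cross +/- × +/- → 3/4 Rh+, 1/4 Rh-.
Independent loci: P(type A, Rh-negative) = 1/4 × 1/4 = 1/16.

1/16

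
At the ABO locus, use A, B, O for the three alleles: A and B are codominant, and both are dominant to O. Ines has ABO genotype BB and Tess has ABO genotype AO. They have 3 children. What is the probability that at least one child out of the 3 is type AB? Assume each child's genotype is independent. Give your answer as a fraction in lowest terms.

ABO cross BB × AO → 1/2 B, 1/2 AB.
So P(type AB) = 1/2 per child.
P(none) = (1/2)^3 = 1/8; P(at least one) = 1 − 1/8 = 7/8.

7/8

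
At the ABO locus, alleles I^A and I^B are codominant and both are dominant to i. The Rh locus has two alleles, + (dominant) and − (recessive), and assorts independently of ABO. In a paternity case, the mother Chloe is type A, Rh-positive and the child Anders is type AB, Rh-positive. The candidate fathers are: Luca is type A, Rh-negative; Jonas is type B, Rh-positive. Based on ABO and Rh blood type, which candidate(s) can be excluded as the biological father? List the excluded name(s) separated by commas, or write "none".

Luca

A candidate is excluded only if no genotype consistent with his phenotype could produce a type AB, Rh-positive child with a type A, Rh-positive mother.
Luca (type A, Rh-): no genotype consistent with that phenotype can produce a type-AB Rh+ child with a type-A mother.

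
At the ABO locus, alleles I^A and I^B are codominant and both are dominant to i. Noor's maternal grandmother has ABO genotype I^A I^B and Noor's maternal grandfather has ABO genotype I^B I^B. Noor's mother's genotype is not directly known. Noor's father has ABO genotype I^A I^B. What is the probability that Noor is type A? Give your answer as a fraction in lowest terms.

Noor's mother's ABO genotype from I^A I^B × I^B I^B: 1/2 I^A I^B, 1/2 I^B I^B.
Crossing each possibility with the father I^A I^B and summing P(type A): 1/2·1/4 + 1/2·0 = 1/8.

1/8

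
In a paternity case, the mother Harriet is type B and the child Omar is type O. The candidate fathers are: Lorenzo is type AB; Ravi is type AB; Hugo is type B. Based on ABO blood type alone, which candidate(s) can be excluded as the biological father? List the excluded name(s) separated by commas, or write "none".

Lorenzo, Ravi

A candidate is excluded only if no genotype consistent with his phenotype could produce a type O child with a type B mother.
Lorenzo (type AB): no genotype consistent with that phenotype can produce a type-O child with a type-B mother.
Ravi (type AB): no genotype consistent with that phenotype can produce a type-O child with a type-B mother.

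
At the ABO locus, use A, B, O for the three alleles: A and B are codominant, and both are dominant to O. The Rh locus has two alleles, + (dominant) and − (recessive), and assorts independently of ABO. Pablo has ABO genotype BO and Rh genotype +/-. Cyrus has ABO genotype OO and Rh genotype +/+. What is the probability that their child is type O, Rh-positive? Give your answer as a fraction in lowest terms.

ABO cross BO × OO → offspring phenotypes: 1/2 O, 1/2 B.
Rh cross +/- × +/+ → 1 Rh+.
Independent loci: P(type O, Rh-positive) = 1/2 × 1 = 1/2.

1/2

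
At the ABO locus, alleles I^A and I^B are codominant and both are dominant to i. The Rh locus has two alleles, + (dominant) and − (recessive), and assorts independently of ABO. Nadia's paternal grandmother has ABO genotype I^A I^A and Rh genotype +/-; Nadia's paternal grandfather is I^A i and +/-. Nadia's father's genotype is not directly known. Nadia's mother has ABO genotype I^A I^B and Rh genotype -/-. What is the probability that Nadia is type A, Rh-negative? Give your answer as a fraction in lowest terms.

Nadia's father's ABO genotype from I^A I^A × I^A i: 1/2 I^A I^A, 1/2 I^A i.
Crossing each possibility with the mother I^A I^B and summing P(type A): 1/2·1/2 + 1/2·1/2 = 1/2.
Similarly for Rh via the father's Rh distribution: P(Rh-) = 1/2.
Independent loci: 1/2 × 1/2 = 1/4.

1/4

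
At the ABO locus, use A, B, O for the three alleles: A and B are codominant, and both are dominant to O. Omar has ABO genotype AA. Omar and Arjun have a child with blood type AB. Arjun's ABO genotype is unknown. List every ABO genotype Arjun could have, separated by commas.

For each candidate genotype of Arjun, check whether crossing it with AA can produce every observed child phenotype.
  AA → possible child types {A} ✗
  AB → possible child types {A, AB} ✓
  AO → possible child types {A} ✗
  BB → possible child types {AB} ✓
  BO → possible child types {A, AB} ✓
  OO → possible child types {A} ✗

AB, BB, BO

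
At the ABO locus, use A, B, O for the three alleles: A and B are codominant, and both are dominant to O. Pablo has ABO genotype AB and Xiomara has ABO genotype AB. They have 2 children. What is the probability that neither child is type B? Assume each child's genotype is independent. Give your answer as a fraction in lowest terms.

ABO cross AB × AB → 1/4 A, 1/4 B, 1/2 AB.
So P(type B) = 1/4 per child.
P(not type B) = 3/4 for one child; (3/4)^2 = 9/16.

9/16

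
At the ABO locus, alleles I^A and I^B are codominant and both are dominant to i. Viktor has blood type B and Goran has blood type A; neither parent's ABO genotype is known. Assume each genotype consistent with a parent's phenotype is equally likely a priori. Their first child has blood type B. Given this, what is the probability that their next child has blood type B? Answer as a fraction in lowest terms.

5/12

Possible genotypes: Viktor ∈ {I^B I^B, I^B i}; Goran ∈ {I^A I^A, I^A i}.
Weight each parental genotype pair by prior × P(type-B child):
  I^B I^B × I^A i: posterior weight 2/3; P(next child type B) = 1/2.
  I^B i × I^A i: posterior weight 1/3; P(next child type B) = 1/4.
Weighted sum = 5/12.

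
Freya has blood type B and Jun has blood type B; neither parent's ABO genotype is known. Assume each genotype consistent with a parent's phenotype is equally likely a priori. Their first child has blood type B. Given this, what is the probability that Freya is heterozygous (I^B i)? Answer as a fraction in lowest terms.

7/15

Possible genotypes: Freya ∈ {I^B I^B, I^B i}; Jun ∈ {I^B I^B, I^B i}.
Weight each parental genotype pair by prior × P(type-B child):
  I^B I^B × I^B I^B: posterior weight 4/15.
  I^B I^B × I^B i: posterior weight 4/15.
  I^B i × I^B I^B: posterior weight 4/15.
  I^B i × I^B i: posterior weight 1/5.
Sum the posterior weight over pairs where Freya is I^B i: 7/15.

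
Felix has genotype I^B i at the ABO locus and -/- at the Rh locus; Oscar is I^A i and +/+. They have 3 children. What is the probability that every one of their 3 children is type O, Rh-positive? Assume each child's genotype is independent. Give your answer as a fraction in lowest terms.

1/64

ABO cross I^B i × I^A i → 1/4 O, 1/4 A, 1/4 B, 1/4 AB.
Rh cross -/- × +/+ → 1 Rh+; so P(type O, Rh-positive) = 1/4 × 1 = 1/4 per child.
All 3 independent: (1/4)^3 = 1/64.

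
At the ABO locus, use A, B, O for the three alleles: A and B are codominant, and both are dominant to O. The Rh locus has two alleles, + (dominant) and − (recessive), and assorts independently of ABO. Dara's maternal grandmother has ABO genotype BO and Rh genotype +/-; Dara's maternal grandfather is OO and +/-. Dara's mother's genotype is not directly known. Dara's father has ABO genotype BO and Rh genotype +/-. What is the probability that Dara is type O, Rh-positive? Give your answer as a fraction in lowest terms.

9/32

Dara's mother's ABO genotype from BO × OO: 1/2 BO, 1/2 OO.
Crossing each possibility with the father BO and summing P(type O): 1/2·1/4 + 1/2·1/2 = 3/8.
Similarly for Rh via the mother's Rh distribution: P(Rh+) = 3/4.
Independent loci: 3/8 × 3/4 = 9/32.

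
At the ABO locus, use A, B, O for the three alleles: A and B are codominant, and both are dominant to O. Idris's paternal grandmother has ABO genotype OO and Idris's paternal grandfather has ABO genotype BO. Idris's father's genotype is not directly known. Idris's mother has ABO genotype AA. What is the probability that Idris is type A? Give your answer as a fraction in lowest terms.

3/4

Idris's father's ABO genotype from OO × BO: 1/2 BO, 1/2 OO.
Crossing each possibility with the mother AA and summing P(type A): 1/2·1/2 + 1/2·1 = 3/4.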